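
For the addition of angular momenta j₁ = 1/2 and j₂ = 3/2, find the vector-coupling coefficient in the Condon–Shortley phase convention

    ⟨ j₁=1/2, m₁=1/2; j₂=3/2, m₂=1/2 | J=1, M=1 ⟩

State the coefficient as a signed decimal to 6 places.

+0.500000

√[3·1!0!2!/4! · 1!0!2!1!2!0!] = √(1)
  +(−1)^0/∏(0,1,0,2,0,0)! = 1/2  (running 1/2)
⟨..|..⟩ = √(1)·(1/2) = +0.500000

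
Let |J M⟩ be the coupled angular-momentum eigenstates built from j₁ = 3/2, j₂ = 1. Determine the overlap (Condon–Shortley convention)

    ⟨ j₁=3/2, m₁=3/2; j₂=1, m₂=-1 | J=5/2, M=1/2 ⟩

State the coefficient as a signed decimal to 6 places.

√[6·0!3!2!/6! · 3!0!0!2!3!2!] = √(72/5)
  +(−1)^0/∏(0,0,0,0,3,2)! = 1/12  (running 1/12)
⟨..|..⟩ = √(72/5)·(1/12) = +0.316228

+√(1/10) = +0.316228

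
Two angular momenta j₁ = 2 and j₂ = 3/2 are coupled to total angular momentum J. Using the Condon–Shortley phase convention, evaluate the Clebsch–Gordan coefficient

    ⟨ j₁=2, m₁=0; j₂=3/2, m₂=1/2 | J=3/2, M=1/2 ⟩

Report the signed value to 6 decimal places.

−√(1/5) = -0.447214

√[4·2!2!1!/6! · 2!2!2!1!2!1!] = √(16/45)
  +(−1)^1/∏(1,1,1,1,1,0)! = -1  (running -1)
  +(−1)^2/∏(2,0,0,0,2,1)! = 1/4  (running -3/4)
⟨..|..⟩ = √(16/45)·(-3/4) = -0.447214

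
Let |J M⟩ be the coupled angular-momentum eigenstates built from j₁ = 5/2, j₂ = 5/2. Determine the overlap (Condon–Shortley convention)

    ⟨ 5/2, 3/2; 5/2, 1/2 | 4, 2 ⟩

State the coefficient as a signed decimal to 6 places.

j₁+j₂−J=1  J+j₁−j₂=4  J−j₁+j₂=4  j₁+j₂+J+1=10
(j₁±m₁, j₂±m₂, J±M) = (4,1,3,2,6,2)
P² = 20736/35
sum k=0..1:
  [0] +1/36 = 1/36
  [1] −1/96 = -1/96
S = 5/288
C² = P²·S² = 5/28 ; C = +0.422577

+0.422577  (= +√(5/28))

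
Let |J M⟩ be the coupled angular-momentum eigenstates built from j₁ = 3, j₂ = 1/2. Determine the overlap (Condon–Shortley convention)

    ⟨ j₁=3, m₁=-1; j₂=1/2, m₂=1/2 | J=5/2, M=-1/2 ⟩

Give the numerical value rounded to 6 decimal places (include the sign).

j₁+j₂−J=1  J+j₁−j₂=5  J−j₁+j₂=0  j₁+j₂+J+1=7
(j₁±m₁, j₂±m₂, J±M) = (2,4,1,0,2,3)
P² = 576/7
sum k=1..1:
  [1] −1/12 = -1/12
S = -1/12
C² = P²·S² = 4/7 ; C = -0.755929

-0.755929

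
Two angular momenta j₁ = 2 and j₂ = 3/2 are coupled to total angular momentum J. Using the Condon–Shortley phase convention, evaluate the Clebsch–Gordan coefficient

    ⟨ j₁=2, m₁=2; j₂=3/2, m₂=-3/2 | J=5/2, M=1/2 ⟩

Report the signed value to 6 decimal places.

+√(6/35) ≈ +0.414039

j₁+j₂−J=1  J+j₁−j₂=3  J−j₁+j₂=2  j₁+j₂+J+1=7
(j₁±m₁, j₂±m₂, J±M) = (4,0,0,3,3,2)
P² = 864/35
sum k=0..0:
  [0] +1/12 = 1/12
S = 1/12
C² = P²·S² = 6/35 ; C = +0.414039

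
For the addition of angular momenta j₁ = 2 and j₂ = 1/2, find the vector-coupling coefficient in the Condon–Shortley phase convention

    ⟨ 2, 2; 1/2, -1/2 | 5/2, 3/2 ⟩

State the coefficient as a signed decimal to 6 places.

triangle: 0!*4!*1!/6! = 24/720
(j±m)!: 4!*0!*0!*1!*4!*1! = 576
prefactor² = (2J+1)*Δ*N² = 576/5
  k=0: +1/(0!*0!*0!*0!*4!*1!) = 1/24
Σ = 1/24  ⇒  CG² = 576/5*1/24² = 1/5
CG = +√(1/5) = +0.447214

+0.447214  (= +√(1/5))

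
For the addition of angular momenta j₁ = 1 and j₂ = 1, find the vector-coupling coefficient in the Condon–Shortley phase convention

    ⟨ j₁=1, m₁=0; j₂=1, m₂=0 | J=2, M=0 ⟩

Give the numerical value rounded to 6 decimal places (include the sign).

+√(2/3) = +0.816497

triangle: 0!×2!×2!/5! = 4/120
(j±m)!: 1!×1!×1!×1!×2!×2! = 4
prefactor² = (2J+1)×Δ×N² = 2/3
  k=0: +1/(0!×0!×1!×1!×1!×1!) = 1
Σ = 1  ⇒  CG² = 2/3×1² = 2/3
CG = +√(2/3) = +0.816497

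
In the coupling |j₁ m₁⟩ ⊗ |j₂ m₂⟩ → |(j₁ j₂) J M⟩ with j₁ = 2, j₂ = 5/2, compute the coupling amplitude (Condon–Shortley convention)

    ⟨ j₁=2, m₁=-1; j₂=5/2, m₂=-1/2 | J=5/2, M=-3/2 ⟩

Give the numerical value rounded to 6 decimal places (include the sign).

-0.414039  (= −√(6/35))

triangle: 2!×2!×3!/8! = 24/40320
(j±m)!: 1!×3!×2!×3!×1!×4! = 1728
prefactor² = (2J+1)×Δ×N² = 216/35
  k=1: −1/(1!×1!×2!×1!×0!×2!) = -1/4
  k=2: +1/(2!×0!×1!×0!×1!×3!) = 1/12
Σ = -1/6  ⇒  CG² = 216/35×(-1/6)² = 6/35
CG = −√(6/35) = -0.414039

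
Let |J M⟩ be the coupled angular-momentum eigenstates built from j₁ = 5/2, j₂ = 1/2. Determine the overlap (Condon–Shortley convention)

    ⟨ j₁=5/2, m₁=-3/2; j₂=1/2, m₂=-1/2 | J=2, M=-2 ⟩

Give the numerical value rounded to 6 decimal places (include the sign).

+√(1/6) ≈ +0.408248

j₁+j₂−J=1  J+j₁−j₂=4  J−j₁+j₂=0  j₁+j₂+J+1=6
(j₁±m₁, j₂±m₂, J±M) = (1,4,0,1,0,4)
P² = 96
sum k=0..0:
  [0] +1/24 = 1/24
S = 1/24
C² = P²·S² = 1/6 ; C = +0.408248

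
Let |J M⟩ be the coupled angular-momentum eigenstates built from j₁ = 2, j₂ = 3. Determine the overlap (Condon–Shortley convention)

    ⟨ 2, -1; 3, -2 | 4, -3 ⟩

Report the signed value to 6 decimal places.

+0.223607  (= +√(1/20))

j₁+j₂−J=1  J+j₁−j₂=3  J−j₁+j₂=5  j₁+j₂+J+1=10
(j₁±m₁, j₂±m₂, J±M) = (1,3,1,5,1,7)
P² = 6480
sum k=0..1:
  [0] +1/144 = 1/144
  [1] −1/240 = -1/240
S = 1/360
C² = P²·S² = 1/20 ; C = +0.223607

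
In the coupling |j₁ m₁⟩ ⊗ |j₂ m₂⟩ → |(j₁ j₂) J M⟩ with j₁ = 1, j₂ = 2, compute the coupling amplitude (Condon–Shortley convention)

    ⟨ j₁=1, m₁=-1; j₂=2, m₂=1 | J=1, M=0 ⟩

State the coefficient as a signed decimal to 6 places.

+√(3/10) ≈ +0.547723

triangle: 2!*0!*2!/5! = 4/120
(j±m)!: 0!*2!*3!*1!*1!*1! = 12
prefactor² = (2J+1)*Δ*N² = 6/5
  k=2: +1/(2!*0!*0!*1!*0!*1!) = 1/2
Σ = 1/2  ⇒  CG² = 6/5*1/2² = 3/10
CG = +√(3/10) = +0.547723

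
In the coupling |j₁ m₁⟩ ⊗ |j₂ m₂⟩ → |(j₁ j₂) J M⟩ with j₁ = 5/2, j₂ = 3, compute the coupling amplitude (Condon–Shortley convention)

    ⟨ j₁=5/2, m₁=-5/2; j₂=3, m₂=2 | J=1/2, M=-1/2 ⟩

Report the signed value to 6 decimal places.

j₁+j₂−J=5  J+j₁−j₂=0  J−j₁+j₂=1  j₁+j₂+J+1=7
(j₁±m₁, j₂±m₂, J±M) = (0,5,5,1,0,1)
P² = 4800/7
sum k=5..5:
  [5] −1/120 = -1/120
S = -1/120
C² = P²·S² = 1/21 ; C = -0.218218

-0.218218  (= −√(1/21))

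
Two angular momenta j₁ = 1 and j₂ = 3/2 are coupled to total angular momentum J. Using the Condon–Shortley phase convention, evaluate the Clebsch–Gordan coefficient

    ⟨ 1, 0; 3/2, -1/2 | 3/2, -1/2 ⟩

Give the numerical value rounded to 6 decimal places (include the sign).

+√(1/15) = +0.258199

√[4·1!1!2!/5! · 1!1!1!2!1!2!] = √(4/15)
  +(−1)^0/∏(0,1,1,1,0,1)! = 1  (running 1)
  +(−1)^1/∏(1,0,0,0,1,2)! = -1/2  (running 1/2)
⟨..|..⟩ = √(4/15)·(1/2) = +0.258199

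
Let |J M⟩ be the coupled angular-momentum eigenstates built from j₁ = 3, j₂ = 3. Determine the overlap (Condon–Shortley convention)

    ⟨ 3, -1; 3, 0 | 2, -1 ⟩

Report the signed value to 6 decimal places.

+0.154303  (= +√(1/42))

triangle: 4!*2!*2!/9! = 96/362880
(j±m)!: 2!*4!*3!*3!*1!*3! = 10368
prefactor² = (2J+1)*Δ*N² = 96/7
  k=2: +1/(2!*2!*2!*1!*0!*1!) = 1/8
  k=3: −1/(3!*1!*1!*0!*1!*2!) = -1/12
Σ = 1/24  ⇒  CG² = 96/7*1/24² = 1/42
CG = +√(1/42) = +0.154303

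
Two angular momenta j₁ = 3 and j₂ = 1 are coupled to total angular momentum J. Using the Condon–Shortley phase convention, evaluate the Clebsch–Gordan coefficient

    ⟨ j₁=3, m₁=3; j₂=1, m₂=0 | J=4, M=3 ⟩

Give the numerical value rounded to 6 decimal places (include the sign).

j₁+j₂−J=0  J+j₁−j₂=6  J−j₁+j₂=2  j₁+j₂+J+1=9
(j₁±m₁, j₂±m₂, J±M) = (6,0,1,1,7,1)
P² = 129600
sum k=0..0:
  [0] +1/720 = 1/720
S = 1/720
C² = P²·S² = 1/4 ; C = +0.500000

+0.500000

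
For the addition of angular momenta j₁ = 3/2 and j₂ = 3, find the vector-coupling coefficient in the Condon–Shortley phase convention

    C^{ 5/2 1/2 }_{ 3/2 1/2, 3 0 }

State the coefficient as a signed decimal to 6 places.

-0.414039

√[6·2!1!4!/8! · 2!1!3!3!3!2!] = √(216/35)
  +(−1)^0/∏(0,2,1,3,0,1)! = 1/12  (running 1/12)
  +(−1)^1/∏(1,1,0,2,1,2)! = -1/4  (running -1/6)
⟨..|..⟩ = √(216/35)·(-1/6) = -0.414039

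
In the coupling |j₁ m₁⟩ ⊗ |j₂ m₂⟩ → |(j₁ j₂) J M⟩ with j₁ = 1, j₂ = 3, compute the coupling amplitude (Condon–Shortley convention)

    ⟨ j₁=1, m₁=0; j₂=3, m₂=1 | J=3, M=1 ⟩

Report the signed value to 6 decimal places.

-0.288675  (= −√(1/12))

triangle: 1!·1!·5!/8! = 120/40320
(j±m)!: 1!·1!·4!·2!·4!·2! = 2304
prefactor² = (2J+1)·Δ·N² = 48
  k=0: +1/(0!·1!·1!·4!·0!·1!) = 1/24
  k=1: −1/(1!·0!·0!·3!·1!·2!) = -1/12
Σ = -1/24  ⇒  CG² = 48·(-1/24)² = 1/12
CG = −√(1/12) = -0.288675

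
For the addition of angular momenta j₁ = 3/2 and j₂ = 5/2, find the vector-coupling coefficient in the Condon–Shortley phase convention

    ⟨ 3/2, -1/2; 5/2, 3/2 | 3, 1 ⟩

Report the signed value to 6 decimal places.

√[7·1!2!4!/8! · 1!2!4!1!4!2!] = √(96/5)
  +(−1)^0/∏(0,1,2,4,0,0)! = 1/48  (running 1/48)
  +(−1)^1/∏(1,0,1,3,1,1)! = -1/6  (running -7/48)
⟨..|..⟩ = √(96/5)·(-7/48) = -0.639010

-0.639010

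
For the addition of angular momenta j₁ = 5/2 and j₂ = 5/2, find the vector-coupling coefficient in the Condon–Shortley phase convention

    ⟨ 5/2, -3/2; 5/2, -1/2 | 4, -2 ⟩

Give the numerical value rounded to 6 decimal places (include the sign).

j₁+j₂−J=1  J+j₁−j₂=4  J−j₁+j₂=4  j₁+j₂+J+1=10
(j₁±m₁, j₂±m₂, J±M) = (1,4,2,3,2,6)
P² = 20736/35
sum k=0..1:
  [0] +1/96 = 1/96
  [1] −1/36 = -1/36
S = -5/288
C² = P²·S² = 5/28 ; C = -0.422577

-0.422577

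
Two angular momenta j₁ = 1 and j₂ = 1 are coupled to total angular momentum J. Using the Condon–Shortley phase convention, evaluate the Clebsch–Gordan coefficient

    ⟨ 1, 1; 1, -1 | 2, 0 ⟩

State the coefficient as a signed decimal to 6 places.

triangle: 0!·2!·2!/5! = 4/120
(j±m)!: 2!·0!·0!·2!·2!·2! = 16
prefactor² = (2J+1)·Δ·N² = 8/3
  k=0: +1/(0!·0!·0!·0!·2!·2!) = 1/4
Σ = 1/4  ⇒  CG² = 8/3·1/4² = 1/6
CG = +√(1/6) = +0.408248

+√(1/6) ≈ +0.408248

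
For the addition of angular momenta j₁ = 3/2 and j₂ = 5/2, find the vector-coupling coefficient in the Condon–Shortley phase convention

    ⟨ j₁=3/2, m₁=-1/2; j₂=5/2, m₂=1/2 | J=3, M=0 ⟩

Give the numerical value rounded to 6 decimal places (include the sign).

-0.447214

triangle: 1!*2!*4!/8! = 48/40320
(j±m)!: 1!*2!*3!*2!*3!*3! = 864
prefactor² = (2J+1)*Δ*N² = 36/5
  k=0: +1/(0!*1!*2!*3!*0!*1!) = 1/12
  k=1: −1/(1!*0!*1!*2!*1!*2!) = -1/4
Σ = -1/6  ⇒  CG² = 36/5*(-1/6)² = 1/5
CG = −√(1/5) = -0.447214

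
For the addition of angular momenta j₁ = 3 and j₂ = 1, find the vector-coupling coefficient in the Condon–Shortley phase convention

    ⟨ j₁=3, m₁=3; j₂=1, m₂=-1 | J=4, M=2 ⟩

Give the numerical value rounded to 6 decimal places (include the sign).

j₁+j₂−J=0  J+j₁−j₂=6  J−j₁+j₂=2  j₁+j₂+J+1=9
(j₁±m₁, j₂±m₂, J±M) = (6,0,0,2,6,2)
P² = 518400/7
sum k=0..0:
  [0] +1/1440 = 1/1440
S = 1/1440
C² = P²·S² = 1/28 ; C = +0.188982

+√(1/28) ≈ +0.188982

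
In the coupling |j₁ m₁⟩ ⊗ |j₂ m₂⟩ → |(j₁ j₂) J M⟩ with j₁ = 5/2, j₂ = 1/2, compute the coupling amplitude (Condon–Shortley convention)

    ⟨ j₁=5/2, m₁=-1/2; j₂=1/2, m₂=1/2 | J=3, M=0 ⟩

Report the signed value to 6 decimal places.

+√(1/2) = +0.707107

triangle: 0!×5!×1!/7! = 120/5040
(j±m)!: 2!×3!×1!×0!×3!×3! = 432
prefactor² = (2J+1)×Δ×N² = 72
  k=0: +1/(0!×0!×3!×1!×2!×0!) = 1/12
Σ = 1/12  ⇒  CG² = 72×1/12² = 1/2
CG = +√(1/2) = +0.707107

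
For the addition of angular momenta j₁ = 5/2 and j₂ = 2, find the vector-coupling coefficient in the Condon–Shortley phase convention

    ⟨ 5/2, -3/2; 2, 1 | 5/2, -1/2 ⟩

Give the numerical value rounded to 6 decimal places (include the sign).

triangle: 2!*3!*2!/8! = 24/40320
(j±m)!: 1!*4!*3!*1!*2!*3! = 1728
prefactor² = (2J+1)*Δ*N² = 216/35
  k=1: −1/(1!*1!*3!*2!*0!*0!) = -1/12
  k=2: +1/(2!*0!*2!*1!*1!*1!) = 1/4
Σ = 1/6  ⇒  CG² = 216/35*1/6² = 6/35
CG = +√(6/35) = +0.414039

+√(6/35) = +0.414039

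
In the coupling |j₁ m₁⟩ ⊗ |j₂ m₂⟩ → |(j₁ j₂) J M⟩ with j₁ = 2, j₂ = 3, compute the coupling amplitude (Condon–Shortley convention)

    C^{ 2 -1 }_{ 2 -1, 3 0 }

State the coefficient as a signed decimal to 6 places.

+√(2/7) = +0.534522

√[5·3!1!3!/8! · 1!3!3!3!1!3!] = √(81/14)
  +(−1)^2/∏(2,1,1,1,0,2)! = 1/4  (running 1/4)
  +(−1)^3/∏(3,0,0,0,1,3)! = -1/36  (running 2/9)
⟨..|..⟩ = √(81/14)·(2/9) = +0.534522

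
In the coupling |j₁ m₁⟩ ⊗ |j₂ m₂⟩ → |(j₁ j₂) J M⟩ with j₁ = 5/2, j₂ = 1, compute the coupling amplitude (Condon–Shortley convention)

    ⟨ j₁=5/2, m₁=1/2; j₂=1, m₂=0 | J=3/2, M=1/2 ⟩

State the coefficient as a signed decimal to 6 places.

√[4·2!3!0!/6! · 3!2!1!1!2!1!] = √(8/5)
  +(−1)^1/∏(1,1,1,0,2,0)! = -1/2  (running -1/2)
⟨..|..⟩ = √(8/5)·(-1/2) = -0.632456

-0.632456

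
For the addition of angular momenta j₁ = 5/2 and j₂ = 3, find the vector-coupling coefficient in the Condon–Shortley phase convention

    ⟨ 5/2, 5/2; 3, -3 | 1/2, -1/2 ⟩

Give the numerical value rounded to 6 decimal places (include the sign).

triangle: 5!×0!×1!/7! = 120/5040
(j±m)!: 5!×0!×0!×6!×0!×1! = 86400
prefactor² = (2J+1)×Δ×N² = 28800/7
  k=0: +1/(0!×5!×0!×0!×0!×1!) = 1/120
Σ = 1/120  ⇒  CG² = 28800/7×1/120² = 2/7
CG = +√(2/7) = +0.534522

+√(2/7) = +0.534522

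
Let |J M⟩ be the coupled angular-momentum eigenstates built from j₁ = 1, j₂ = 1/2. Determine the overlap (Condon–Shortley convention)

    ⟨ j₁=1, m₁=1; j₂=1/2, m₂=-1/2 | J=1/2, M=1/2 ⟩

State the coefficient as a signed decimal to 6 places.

+0.816497  (= +√(2/3))

√[2·1!1!0!/3! · 2!0!0!1!1!0!] = √(2/3)
  +(−1)^0/∏(0,1,0,0,1,0)! = 1  (running 1)
⟨..|..⟩ = √(2/3)·(1) = +0.816497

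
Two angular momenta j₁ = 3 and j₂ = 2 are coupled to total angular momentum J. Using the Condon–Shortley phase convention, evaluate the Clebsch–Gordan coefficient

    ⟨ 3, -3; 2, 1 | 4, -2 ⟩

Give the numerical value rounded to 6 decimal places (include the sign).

triangle: 1!·5!·3!/10! = 720/3628800
(j±m)!: 0!·6!·3!·1!·2!·6! = 6220800
prefactor² = (2J+1)·Δ·N² = 77760/7
  k=1: −1/(1!·0!·5!·2!·0!·1!) = -1/240
Σ = -1/240  ⇒  CG² = 77760/7·(-1/240)² = 27/140
CG = −√(27/140) = -0.439155

−√(27/140) = -0.439155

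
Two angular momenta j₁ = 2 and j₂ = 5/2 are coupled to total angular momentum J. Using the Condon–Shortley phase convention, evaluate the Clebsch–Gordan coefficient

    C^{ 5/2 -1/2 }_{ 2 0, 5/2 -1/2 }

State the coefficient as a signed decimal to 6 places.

triangle: 2!·2!·3!/8! = 24/40320
(j±m)!: 2!·2!·2!·3!·2!·3! = 576
prefactor² = (2J+1)·Δ·N² = 72/35
  k=0: +1/(0!·2!·2!·2!·0!·1!) = 1/8
  k=1: −1/(1!·1!·1!·1!·1!·2!) = -1/2
  k=2: +1/(2!·0!·0!·0!·2!·3!) = 1/24
Σ = -1/3  ⇒  CG² = 72/35·(-1/3)² = 8/35
CG = −√(8/35) = -0.478091

-0.478091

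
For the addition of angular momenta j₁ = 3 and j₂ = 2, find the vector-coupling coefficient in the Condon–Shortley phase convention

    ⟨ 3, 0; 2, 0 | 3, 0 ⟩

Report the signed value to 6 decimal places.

-0.516398

√[7·2!4!2!/9! · 3!3!2!2!3!3!] = √(48/5)
  +(−1)^0/∏(0,2,3,2,1,0)! = 1/24  (running 1/24)
  +(−1)^1/∏(1,1,2,1,2,1)! = -1/4  (running -5/24)
  +(−1)^2/∏(2,0,1,0,3,2)! = 1/24  (running -1/6)
⟨..|..⟩ = √(48/5)·(-1/6) = -0.516398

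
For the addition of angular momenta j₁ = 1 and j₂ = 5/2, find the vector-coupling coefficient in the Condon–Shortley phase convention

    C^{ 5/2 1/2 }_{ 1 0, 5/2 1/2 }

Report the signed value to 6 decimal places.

√[6·1!1!4!/7! · 1!1!3!2!3!2!] = √(144/35)
  +(−1)^0/∏(0,1,1,3,0,1)! = 1/6  (running 1/6)
  +(−1)^1/∏(1,0,0,2,1,2)! = -1/4  (running -1/12)
⟨..|..⟩ = √(144/35)·(-1/12) = -0.169031

−√(1/35) = -0.169031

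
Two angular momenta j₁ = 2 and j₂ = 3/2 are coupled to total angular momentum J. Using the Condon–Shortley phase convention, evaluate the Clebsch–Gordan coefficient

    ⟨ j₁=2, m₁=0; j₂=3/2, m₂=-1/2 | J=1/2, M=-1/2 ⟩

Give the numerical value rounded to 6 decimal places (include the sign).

j₁+j₂−J=3  J+j₁−j₂=1  J−j₁+j₂=0  j₁+j₂+J+1=5
(j₁±m₁, j₂±m₂, J±M) = (2,2,1,2,0,1)
P² = 4/5
sum k=1..1:
  [1] −1/2 = -1/2
S = -1/2
C² = P²·S² = 1/5 ; C = -0.447214

−√(1/5) = -0.447214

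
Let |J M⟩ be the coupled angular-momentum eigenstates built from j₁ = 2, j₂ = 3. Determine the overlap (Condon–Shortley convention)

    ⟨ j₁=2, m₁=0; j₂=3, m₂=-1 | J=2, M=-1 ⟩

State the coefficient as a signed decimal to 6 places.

-0.377964

triangle: 3!*1!*3!/8! = 36/40320
(j±m)!: 2!*2!*2!*4!*1!*3! = 1152
prefactor² = (2J+1)*Δ*N² = 36/7
  k=1: −1/(1!*2!*1!*1!*0!*2!) = -1/4
  k=2: +1/(2!*1!*0!*0!*1!*3!) = 1/12
Σ = -1/6  ⇒  CG² = 36/7*(-1/6)² = 1/7
CG = −√(1/7) = -0.377964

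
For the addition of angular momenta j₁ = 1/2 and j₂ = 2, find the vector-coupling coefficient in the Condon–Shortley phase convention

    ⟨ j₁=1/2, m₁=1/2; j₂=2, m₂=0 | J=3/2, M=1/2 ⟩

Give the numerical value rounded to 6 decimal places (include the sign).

+√(2/5) = +0.632456

triangle: 1!*0!*3!/5! = 6/120
(j±m)!: 1!*0!*2!*2!*2!*1! = 8
prefactor² = (2J+1)*Δ*N² = 8/5
  k=0: +1/(0!*1!*0!*2!*0!*1!) = 1/2
Σ = 1/2  ⇒  CG² = 8/5*1/2² = 2/5
CG = +√(2/5) = +0.632456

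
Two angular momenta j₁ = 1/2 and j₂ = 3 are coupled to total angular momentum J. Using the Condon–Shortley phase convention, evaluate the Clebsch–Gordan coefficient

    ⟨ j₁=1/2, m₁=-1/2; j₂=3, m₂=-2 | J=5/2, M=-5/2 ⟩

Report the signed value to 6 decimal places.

triangle: 1!*0!*5!/7! = 120/5040
(j±m)!: 0!*1!*1!*5!*0!*5! = 14400
prefactor² = (2J+1)*Δ*N² = 14400/7
  k=1: −1/(1!*0!*0!*0!*0!*5!) = -1/120
Σ = -1/120  ⇒  CG² = 14400/7*(-1/120)² = 1/7
CG = −√(1/7) = -0.377964

-0.377964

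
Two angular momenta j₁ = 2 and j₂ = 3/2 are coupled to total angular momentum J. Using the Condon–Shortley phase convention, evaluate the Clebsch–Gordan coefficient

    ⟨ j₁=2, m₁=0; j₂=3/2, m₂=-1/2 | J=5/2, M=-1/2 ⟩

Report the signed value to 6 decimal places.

+√(3/35) ≈ +0.292770

j₁+j₂−J=1  J+j₁−j₂=3  J−j₁+j₂=2  j₁+j₂+J+1=7
(j₁±m₁, j₂±m₂, J±M) = (2,2,1,2,2,3)
P² = 48/35
sum k=0..1:
  [0] +1/2 = 1/2
  [1] −1/4 = -1/4
S = 1/4
C² = P²·S² = 3/35 ; C = +0.292770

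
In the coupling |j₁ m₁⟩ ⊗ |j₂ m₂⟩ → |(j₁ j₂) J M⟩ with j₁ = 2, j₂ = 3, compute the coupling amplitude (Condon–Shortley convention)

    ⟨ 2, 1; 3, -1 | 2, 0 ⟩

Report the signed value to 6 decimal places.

-0.377964

√[5·3!1!3!/8! · 3!1!2!4!2!2!] = √(36/7)
  +(−1)^0/∏(0,3,1,2,0,1)! = 1/12  (running 1/12)
  +(−1)^1/∏(1,2,0,1,1,2)! = -1/4  (running -1/6)
⟨..|..⟩ = √(36/7)·(-1/6) = -0.377964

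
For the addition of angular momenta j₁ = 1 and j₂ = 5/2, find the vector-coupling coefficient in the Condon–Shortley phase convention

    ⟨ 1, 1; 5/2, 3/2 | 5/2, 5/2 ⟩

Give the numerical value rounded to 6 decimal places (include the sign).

√[6·1!1!4!/7! · 2!0!4!1!5!0!] = √(1152/7)
  +(−1)^0/∏(0,1,0,4,1,0)! = 1/24  (running 1/24)
⟨..|..⟩ = √(1152/7)·(1/24) = +0.534522

+0.534522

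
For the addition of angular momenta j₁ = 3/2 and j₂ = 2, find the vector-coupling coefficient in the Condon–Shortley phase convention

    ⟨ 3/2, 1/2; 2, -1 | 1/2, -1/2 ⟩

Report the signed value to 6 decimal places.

√[2·3!0!1!/5! · 2!1!1!3!0!1!] = √(6/5)
  +(−1)^1/∏(1,2,0,0,0,1)! = -1/2  (running -1/2)
⟨..|..⟩ = √(6/5)·(-1/2) = -0.547723

−√(3/10) = -0.547723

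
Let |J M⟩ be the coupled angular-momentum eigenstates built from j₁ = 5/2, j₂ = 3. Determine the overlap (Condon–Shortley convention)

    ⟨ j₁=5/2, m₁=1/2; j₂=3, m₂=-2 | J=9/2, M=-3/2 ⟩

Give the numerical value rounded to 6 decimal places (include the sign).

triangle: 1!×4!×5!/11! = 2880/39916800
(j±m)!: 3!×2!×1!×5!×3!×6! = 6220800
prefactor² = (2J+1)×Δ×N² = 345600/77
  k=0: +1/(0!×1!×2!×1!×2!×4!) = 1/96
  k=1: −1/(1!×0!×1!×0!×3!×5!) = -1/720
Σ = 13/1440  ⇒  CG² = 345600/77×13/1440² = 169/462
CG = +√(169/462) = +0.604815

+√(169/462) = +0.604815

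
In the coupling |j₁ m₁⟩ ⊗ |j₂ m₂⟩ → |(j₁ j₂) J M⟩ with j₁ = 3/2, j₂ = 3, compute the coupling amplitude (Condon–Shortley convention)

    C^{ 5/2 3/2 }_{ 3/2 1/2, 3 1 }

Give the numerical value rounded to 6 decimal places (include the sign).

-0.591608

triangle: 2!×1!×4!/8! = 48/40320
(j±m)!: 2!×1!×4!×2!×4!×1! = 2304
prefactor² = (2J+1)×Δ×N² = 576/35
  k=0: +1/(0!×2!×1!×4!×0!×0!) = 1/48
  k=1: −1/(1!×1!×0!×3!×1!×1!) = -1/6
Σ = -7/48  ⇒  CG² = 576/35×(-7/48)² = 7/20
CG = −√(7/20) = -0.591608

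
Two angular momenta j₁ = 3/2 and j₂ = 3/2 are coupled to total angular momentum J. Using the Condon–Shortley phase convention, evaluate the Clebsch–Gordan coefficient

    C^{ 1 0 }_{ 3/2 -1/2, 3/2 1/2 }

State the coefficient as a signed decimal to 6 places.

−√(1/20) ≈ -0.223607

j₁+j₂−J=2  J+j₁−j₂=1  J−j₁+j₂=1  j₁+j₂+J+1=5
(j₁±m₁, j₂±m₂, J±M) = (1,2,2,1,1,1)
P² = 1/5
sum k=1..2:
  [1] −1/1 = -1
  [2] +1/2 = 1/2
S = -1/2
C² = P²·S² = 1/20 ; C = -0.223607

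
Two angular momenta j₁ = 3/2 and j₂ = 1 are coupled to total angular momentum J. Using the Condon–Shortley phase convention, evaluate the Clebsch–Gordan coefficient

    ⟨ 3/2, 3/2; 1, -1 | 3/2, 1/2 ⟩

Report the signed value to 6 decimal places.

+0.632456  (= +√(2/5))

triangle: 1!*2!*1!/5! = 2/120
(j±m)!: 3!*0!*0!*2!*2!*1! = 24
prefactor² = (2J+1)*Δ*N² = 8/5
  k=0: +1/(0!*1!*0!*0!*2!*1!) = 1/2
Σ = 1/2  ⇒  CG² = 8/5*1/2² = 2/5
CG = +√(2/5) = +0.632456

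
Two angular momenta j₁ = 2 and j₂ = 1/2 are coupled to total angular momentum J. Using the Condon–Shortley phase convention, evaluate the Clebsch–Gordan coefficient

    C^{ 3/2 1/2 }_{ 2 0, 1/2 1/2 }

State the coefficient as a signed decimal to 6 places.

√[4·1!3!0!/5! · 2!2!1!0!2!1!] = √(8/5)
  +(−1)^1/∏(1,0,1,0,2,0)! = -1/2  (running -1/2)
⟨..|..⟩ = √(8/5)·(-1/2) = -0.632456

−√(2/5) ≈ -0.632456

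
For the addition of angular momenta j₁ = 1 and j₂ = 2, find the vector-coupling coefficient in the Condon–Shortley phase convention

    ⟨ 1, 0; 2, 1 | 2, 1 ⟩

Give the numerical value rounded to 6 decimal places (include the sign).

-0.408248

√[5·1!1!3!/6! · 1!1!3!1!3!1!] = √(3/2)
  +(−1)^0/∏(0,1,1,3,0,0)! = 1/6  (running 1/6)
  +(−1)^1/∏(1,0,0,2,1,1)! = -1/2  (running -1/3)
⟨..|..⟩ = √(3/2)·(-1/3) = -0.408248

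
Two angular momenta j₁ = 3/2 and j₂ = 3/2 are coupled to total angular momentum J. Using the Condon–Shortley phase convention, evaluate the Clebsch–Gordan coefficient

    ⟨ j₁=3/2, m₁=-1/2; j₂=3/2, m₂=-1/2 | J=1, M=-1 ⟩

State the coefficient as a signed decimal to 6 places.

j₁+j₂−J=2  J+j₁−j₂=1  J−j₁+j₂=1  j₁+j₂+J+1=5
(j₁±m₁, j₂±m₂, J±M) = (1,2,1,2,0,2)
P² = 2/5
sum k=1..1:
  [1] −1/1 = -1
S = -1
C² = P²·S² = 2/5 ; C = -0.632456

-0.632456  (= −√(2/5))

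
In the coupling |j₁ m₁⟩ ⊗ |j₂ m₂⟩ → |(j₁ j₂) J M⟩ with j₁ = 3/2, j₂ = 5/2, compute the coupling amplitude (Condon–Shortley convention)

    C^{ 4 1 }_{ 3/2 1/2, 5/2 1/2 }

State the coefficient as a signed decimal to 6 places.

+0.731925  (= +√(15/28))

√[9·0!3!5!/9! · 2!1!3!2!5!3!] = √(2160/7)
  +(−1)^0/∏(0,0,1,3,2,2)! = 1/24  (running 1/24)
⟨..|..⟩ = √(2160/7)·(1/24) = +0.731925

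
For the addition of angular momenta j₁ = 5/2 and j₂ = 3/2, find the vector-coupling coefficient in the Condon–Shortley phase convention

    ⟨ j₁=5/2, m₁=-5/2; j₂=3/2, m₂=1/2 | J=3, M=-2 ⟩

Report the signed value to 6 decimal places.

j₁+j₂−J=1  J+j₁−j₂=4  J−j₁+j₂=2  j₁+j₂+J+1=8
(j₁±m₁, j₂±m₂, J±M) = (0,5,2,1,1,5)
P² = 240
sum k=1..1:
  [1] −1/24 = -1/24
S = -1/24
C² = P²·S² = 5/12 ; C = -0.645497

-0.645497  (= −√(5/12))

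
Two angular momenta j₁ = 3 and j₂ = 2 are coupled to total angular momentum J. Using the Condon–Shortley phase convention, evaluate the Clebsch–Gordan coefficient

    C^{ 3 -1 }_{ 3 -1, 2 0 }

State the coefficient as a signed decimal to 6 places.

triangle: 2!·4!·2!/9! = 96/362880
(j±m)!: 2!·4!·2!·2!·2!·4! = 9216
prefactor² = (2J+1)·Δ·N² = 256/15
  k=0: +1/(0!·2!·4!·2!·0!·0!) = 1/96
  k=1: −1/(1!·1!·3!·1!·1!·1!) = -1/6
  k=2: +1/(2!·0!·2!·0!·2!·2!) = 1/16
Σ = -3/32  ⇒  CG² = 256/15·(-3/32)² = 3/20
CG = −√(3/20) = -0.387298

-0.387298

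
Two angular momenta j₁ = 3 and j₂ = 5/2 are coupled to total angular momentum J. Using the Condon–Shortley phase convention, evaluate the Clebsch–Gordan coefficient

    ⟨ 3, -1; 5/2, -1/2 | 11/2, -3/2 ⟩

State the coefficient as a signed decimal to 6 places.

+0.674200  (= +√(5/11))

triangle: 0!×6!×5!/12! = 86400/479001600
(j±m)!: 2!×4!×2!×3!×4!×7! = 69672960
prefactor² = (2J+1)×Δ×N² = 1658880/11
  k=0: +1/(0!×0!×4!×2!×2!×3!) = 1/576
Σ = 1/576  ⇒  CG² = 1658880/11×1/576² = 5/11
CG = +√(5/11) = +0.674200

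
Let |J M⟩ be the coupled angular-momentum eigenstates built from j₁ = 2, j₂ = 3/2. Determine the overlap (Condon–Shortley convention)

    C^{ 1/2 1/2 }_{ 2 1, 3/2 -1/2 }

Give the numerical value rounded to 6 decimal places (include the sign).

−√(3/10) ≈ -0.547723

triangle: 3!*1!*0!/5! = 6/120
(j±m)!: 3!*1!*1!*2!*1!*0! = 12
prefactor² = (2J+1)*Δ*N² = 6/5
  k=1: −1/(1!*2!*0!*0!*1!*0!) = -1/2
Σ = -1/2  ⇒  CG² = 6/5*(-1/2)² = 3/10
CG = −√(3/10) = -0.547723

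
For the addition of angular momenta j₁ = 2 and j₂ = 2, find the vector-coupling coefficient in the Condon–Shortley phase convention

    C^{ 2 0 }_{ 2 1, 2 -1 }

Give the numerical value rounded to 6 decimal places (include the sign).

+√(1/14) = +0.267261

√[5·2!2!2!/7! · 3!1!1!3!2!2!] = √(8/7)
  +(−1)^0/∏(0,2,1,1,1,1)! = 1/2  (running 1/2)
  +(−1)^1/∏(1,1,0,0,2,2)! = -1/4  (running 1/4)
⟨..|..⟩ = √(8/7)·(1/4) = +0.267261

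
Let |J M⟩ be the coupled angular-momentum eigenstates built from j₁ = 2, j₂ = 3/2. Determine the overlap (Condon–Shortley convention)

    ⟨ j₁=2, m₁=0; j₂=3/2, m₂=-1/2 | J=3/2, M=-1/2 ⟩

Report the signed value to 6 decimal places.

triangle: 2!·2!·1!/6! = 4/720
(j±m)!: 2!·2!·1!·2!·1!·2! = 16
prefactor² = (2J+1)·Δ·N² = 16/45
  k=0: +1/(0!·2!·2!·1!·0!·0!) = 1/4
  k=1: −1/(1!·1!·1!·0!·1!·1!) = -1
Σ = -3/4  ⇒  CG² = 16/45·(-3/4)² = 1/5
CG = −√(1/5) = -0.447214

-0.447214  (= −√(1/5))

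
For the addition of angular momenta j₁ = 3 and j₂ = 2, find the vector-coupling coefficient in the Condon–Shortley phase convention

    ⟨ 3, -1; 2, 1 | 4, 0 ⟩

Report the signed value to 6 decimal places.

√[9·1!5!3!/10! · 2!4!3!1!4!4!] = √(10368/35)
  +(−1)^0/∏(0,1,4,3,1,0)! = 1/144  (running 1/144)
  +(−1)^1/∏(1,0,3,2,2,1)! = -1/24  (running -5/144)
⟨..|..⟩ = √(10368/35)·(-5/144) = -0.597614

-0.597614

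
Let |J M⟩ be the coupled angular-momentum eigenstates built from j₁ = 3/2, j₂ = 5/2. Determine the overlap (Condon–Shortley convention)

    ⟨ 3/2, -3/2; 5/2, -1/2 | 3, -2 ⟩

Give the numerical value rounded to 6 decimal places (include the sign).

-0.707107

√[7·1!2!4!/8! · 0!3!2!3!1!5!] = √(72)
  +(−1)^1/∏(1,0,2,1,0,3)! = -1/12  (running -1/12)
⟨..|..⟩ = √(72)·(-1/12) = -0.707107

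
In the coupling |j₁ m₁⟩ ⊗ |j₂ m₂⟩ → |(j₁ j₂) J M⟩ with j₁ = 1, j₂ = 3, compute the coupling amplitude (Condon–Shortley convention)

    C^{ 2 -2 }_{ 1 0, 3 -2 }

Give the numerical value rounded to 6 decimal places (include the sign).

√[5·2!0!4!/7! · 1!1!1!5!0!4!] = √(960/7)
  +(−1)^1/∏(1,1,0,0,0,4)! = -1/24  (running -1/24)
⟨..|..⟩ = √(960/7)·(-1/24) = -0.487950

−√(5/21) = -0.487950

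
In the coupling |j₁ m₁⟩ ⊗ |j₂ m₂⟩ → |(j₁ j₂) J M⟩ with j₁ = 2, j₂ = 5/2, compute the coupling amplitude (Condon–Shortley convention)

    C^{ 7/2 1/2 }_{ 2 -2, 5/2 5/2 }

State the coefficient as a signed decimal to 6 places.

j₁+j₂−J=1  J+j₁−j₂=3  J−j₁+j₂=4  j₁+j₂+J+1=9
(j₁±m₁, j₂±m₂, J±M) = (0,4,5,0,4,3)
P² = 9216/7
sum k=1..1:
  [1] −1/144 = -1/144
S = -1/144
C² = P²·S² = 4/63 ; C = -0.251976

−√(4/63) ≈ -0.251976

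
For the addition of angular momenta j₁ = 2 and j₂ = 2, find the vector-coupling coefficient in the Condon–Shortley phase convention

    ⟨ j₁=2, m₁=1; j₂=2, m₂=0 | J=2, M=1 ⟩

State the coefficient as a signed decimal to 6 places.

−√(1/14) ≈ -0.267261

triangle: 2!×2!×2!/7! = 8/5040
(j±m)!: 3!×1!×2!×2!×3!×1! = 144
prefactor² = (2J+1)×Δ×N² = 8/7
  k=0: +1/(0!×2!×1!×2!×1!×0!) = 1/4
  k=1: −1/(1!×1!×0!×1!×2!×1!) = -1/2
Σ = -1/4  ⇒  CG² = 8/7×(-1/4)² = 1/14
CG = −√(1/14) = -0.267261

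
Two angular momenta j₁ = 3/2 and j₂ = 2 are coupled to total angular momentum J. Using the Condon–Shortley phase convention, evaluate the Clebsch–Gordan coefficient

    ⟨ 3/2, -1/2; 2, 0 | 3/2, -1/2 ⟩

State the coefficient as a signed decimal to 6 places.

-0.447214  (= −√(1/5))

√[4·2!1!2!/6! · 1!2!2!2!1!2!] = √(16/45)
  +(−1)^1/∏(1,1,1,1,0,1)! = -1  (running -1)
  +(−1)^2/∏(2,0,0,0,1,2)! = 1/4  (running -3/4)
⟨..|..⟩ = √(16/45)·(-3/4) = -0.447214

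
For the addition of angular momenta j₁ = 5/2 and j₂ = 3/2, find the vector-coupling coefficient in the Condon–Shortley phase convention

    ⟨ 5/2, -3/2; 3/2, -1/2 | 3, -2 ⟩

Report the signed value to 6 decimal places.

−√(1/12) = -0.288675

j₁+j₂−J=1  J+j₁−j₂=4  J−j₁+j₂=2  j₁+j₂+J+1=8
(j₁±m₁, j₂±m₂, J±M) = (1,4,1,2,1,5)
P² = 48
sum k=0..1:
  [0] +1/24 = 1/24
  [1] −1/12 = -1/12
S = -1/24
C² = P²·S² = 1/12 ; C = -0.288675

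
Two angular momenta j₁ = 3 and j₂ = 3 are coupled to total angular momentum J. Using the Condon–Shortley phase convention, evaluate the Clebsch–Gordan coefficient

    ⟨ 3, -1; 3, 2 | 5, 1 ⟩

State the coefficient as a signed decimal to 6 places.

triangle: 1!×5!×5!/12! = 14400/479001600
(j±m)!: 2!×4!×5!×1!×6!×4! = 99532800
prefactor² = (2J+1)×Δ×N² = 230400/7
  k=0: +1/(0!×1!×4!×5!×1!×0!) = 1/2880
  k=1: −1/(1!×0!×3!×4!×2!×1!) = -1/288
Σ = -1/320  ⇒  CG² = 230400/7×(-1/320)² = 9/28
CG = −√(9/28) = -0.566947

−√(9/28) ≈ -0.566947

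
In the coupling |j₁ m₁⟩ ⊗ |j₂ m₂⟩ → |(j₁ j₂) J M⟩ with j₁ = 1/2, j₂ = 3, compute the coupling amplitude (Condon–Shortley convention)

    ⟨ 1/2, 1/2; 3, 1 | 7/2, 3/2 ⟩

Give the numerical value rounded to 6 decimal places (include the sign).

+√(5/7) ≈ +0.845154

√[8·0!1!6!/8! · 1!0!4!2!5!2!] = √(11520/7)
  +(−1)^0/∏(0,0,0,4,1,2)! = 1/48  (running 1/48)
⟨..|..⟩ = √(11520/7)·(1/48) = +0.845154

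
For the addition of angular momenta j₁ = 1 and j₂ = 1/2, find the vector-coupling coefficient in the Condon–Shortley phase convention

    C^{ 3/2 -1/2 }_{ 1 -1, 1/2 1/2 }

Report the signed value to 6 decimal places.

j₁+j₂−J=0  J+j₁−j₂=2  J−j₁+j₂=1  j₁+j₂+J+1=4
(j₁±m₁, j₂±m₂, J±M) = (0,2,1,0,1,2)
P² = 4/3
sum k=0..0:
  [0] +1/2 = 1/2
S = 1/2
C² = P²·S² = 1/3 ; C = +0.577350

+√(1/3) ≈ +0.577350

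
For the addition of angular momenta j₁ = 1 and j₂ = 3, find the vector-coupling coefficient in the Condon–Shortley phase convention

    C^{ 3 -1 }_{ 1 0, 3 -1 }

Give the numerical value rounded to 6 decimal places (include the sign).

triangle: 1!×1!×5!/8! = 120/40320
(j±m)!: 1!×1!×2!×4!×2!×4! = 2304
prefactor² = (2J+1)×Δ×N² = 48
  k=0: +1/(0!×1!×1!×2!×0!×3!) = 1/12
  k=1: −1/(1!×0!×0!×1!×1!×4!) = -1/24
Σ = 1/24  ⇒  CG² = 48×1/24² = 1/12
CG = +√(1/12) = +0.288675

+√(1/12) = +0.288675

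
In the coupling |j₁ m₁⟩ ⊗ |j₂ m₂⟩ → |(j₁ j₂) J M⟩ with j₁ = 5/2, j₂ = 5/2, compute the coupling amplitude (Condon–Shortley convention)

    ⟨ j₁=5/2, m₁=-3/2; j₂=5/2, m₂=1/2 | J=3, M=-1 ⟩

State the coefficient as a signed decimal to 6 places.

triangle: 2!·3!·3!/9! = 72/362880
(j±m)!: 1!·4!·3!·2!·2!·4! = 13824
prefactor² = (2J+1)·Δ·N² = 96/5
  k=1: −1/(1!·1!·3!·2!·0!·1!) = -1/12
  k=2: +1/(2!·0!·2!·1!·1!·2!) = 1/8
Σ = 1/24  ⇒  CG² = 96/5·1/24² = 1/30
CG = +√(1/30) = +0.182574

+0.182574  (= +√(1/30))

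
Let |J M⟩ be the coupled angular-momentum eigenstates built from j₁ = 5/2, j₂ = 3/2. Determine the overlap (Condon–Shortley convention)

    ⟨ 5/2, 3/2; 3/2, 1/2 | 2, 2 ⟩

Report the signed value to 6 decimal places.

triangle: 2!·3!·1!/7! = 12/5040
(j±m)!: 4!·1!·2!·1!·4!·0! = 1152
prefactor² = (2J+1)·Δ·N² = 96/7
  k=1: −1/(1!·1!·0!·1!·3!·0!) = -1/6
Σ = -1/6  ⇒  CG² = 96/7·(-1/6)² = 8/21
CG = −√(8/21) = -0.617213

-0.617213  (= −√(8/21))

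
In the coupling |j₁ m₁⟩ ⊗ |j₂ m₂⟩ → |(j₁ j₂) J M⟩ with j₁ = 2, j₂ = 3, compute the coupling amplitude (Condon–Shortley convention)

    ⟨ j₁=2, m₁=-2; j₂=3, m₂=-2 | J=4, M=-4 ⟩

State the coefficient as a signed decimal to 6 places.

-0.632456

triangle: 1!×3!×5!/10! = 720/3628800
(j±m)!: 0!×4!×1!×5!×0!×8! = 116121600
prefactor² = (2J+1)×Δ×N² = 207360
  k=1: −1/(1!×0!×3!×0!×0!×5!) = -1/720
Σ = -1/720  ⇒  CG² = 207360×(-1/720)² = 2/5
CG = −√(2/5) = -0.632456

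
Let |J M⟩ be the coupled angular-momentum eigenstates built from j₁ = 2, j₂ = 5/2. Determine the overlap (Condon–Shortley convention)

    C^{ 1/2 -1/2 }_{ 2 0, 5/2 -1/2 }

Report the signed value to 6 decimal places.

j₁+j₂−J=4  J+j₁−j₂=0  J−j₁+j₂=1  j₁+j₂+J+1=6
(j₁±m₁, j₂±m₂, J±M) = (2,2,2,3,0,1)
P² = 16/5
sum k=2..2:
  [2] +1/4 = 1/4
S = 1/4
C² = P²·S² = 1/5 ; C = +0.447214

+0.447214  (= +√(1/5))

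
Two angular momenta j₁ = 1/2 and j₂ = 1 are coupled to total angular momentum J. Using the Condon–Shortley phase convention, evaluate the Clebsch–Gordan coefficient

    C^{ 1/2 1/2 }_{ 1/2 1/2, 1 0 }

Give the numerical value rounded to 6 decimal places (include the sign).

+0.577350

j₁+j₂−J=1  J+j₁−j₂=0  J−j₁+j₂=1  j₁+j₂+J+1=3
(j₁±m₁, j₂±m₂, J±M) = (1,0,1,1,1,0)
P² = 1/3
sum k=0..0:
  [0] +1/1 = 1
S = 1
C² = P²·S² = 1/3 ; C = +0.577350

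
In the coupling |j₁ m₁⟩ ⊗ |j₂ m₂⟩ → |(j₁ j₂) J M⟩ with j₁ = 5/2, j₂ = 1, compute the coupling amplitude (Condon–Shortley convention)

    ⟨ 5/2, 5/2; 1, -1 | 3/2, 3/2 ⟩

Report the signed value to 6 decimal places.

+0.816497

triangle: 2!·3!·0!/6! = 12/720
(j±m)!: 5!·0!·0!·2!·3!·0! = 1440
prefactor² = (2J+1)·Δ·N² = 96
  k=0: +1/(0!·2!·0!·0!·3!·0!) = 1/12
Σ = 1/12  ⇒  CG² = 96·1/12² = 2/3
CG = +√(2/3) = +0.816497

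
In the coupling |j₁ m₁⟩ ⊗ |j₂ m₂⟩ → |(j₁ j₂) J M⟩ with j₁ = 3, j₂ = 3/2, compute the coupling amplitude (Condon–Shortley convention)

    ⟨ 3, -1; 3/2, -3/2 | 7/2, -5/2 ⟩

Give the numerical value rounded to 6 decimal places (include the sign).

√[8·1!5!2!/9! · 2!4!0!3!1!6!] = √(7680/7)
  +(−1)^0/∏(0,1,4,0,1,2)! = 1/48  (running 1/48)
⟨..|..⟩ = √(7680/7)·(1/48) = +0.690066

+0.690066  (= +√(10/21))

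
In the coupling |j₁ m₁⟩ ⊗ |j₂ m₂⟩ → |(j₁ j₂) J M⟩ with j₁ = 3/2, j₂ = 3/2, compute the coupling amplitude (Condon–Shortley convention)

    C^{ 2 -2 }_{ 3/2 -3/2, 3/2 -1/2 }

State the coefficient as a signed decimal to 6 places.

√[5·1!2!2!/6! · 0!3!1!2!0!4!] = √(8)
  +(−1)^1/∏(1,0,2,0,0,2)! = -1/4  (running -1/4)
⟨..|..⟩ = √(8)·(-1/4) = -0.707107

-0.707107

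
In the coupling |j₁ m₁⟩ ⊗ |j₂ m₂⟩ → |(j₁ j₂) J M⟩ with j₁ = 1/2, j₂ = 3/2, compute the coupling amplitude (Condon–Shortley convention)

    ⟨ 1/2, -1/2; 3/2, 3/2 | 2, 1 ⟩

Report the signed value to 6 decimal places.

triangle: 0!×1!×3!/5! = 6/120
(j±m)!: 0!×1!×3!×0!×3!×1! = 36
prefactor² = (2J+1)×Δ×N² = 9
  k=0: +1/(0!×0!×1!×3!×0!×0!) = 1/6
Σ = 1/6  ⇒  CG² = 9×1/6² = 1/4
CG = +√(1/4) = +0.500000

+√(1/4) ≈ +0.500000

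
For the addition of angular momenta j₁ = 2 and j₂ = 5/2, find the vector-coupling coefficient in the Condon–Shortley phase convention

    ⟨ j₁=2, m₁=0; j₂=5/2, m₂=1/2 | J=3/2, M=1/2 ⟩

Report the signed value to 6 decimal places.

√[4·3!1!2!/7! · 2!2!3!2!2!1!] = √(32/35)
  +(−1)^1/∏(1,2,1,2,0,0)! = -1/4  (running -1/4)
  +(−1)^2/∏(2,1,0,1,1,1)! = 1/2  (running 1/4)
⟨..|..⟩ = √(32/35)·(1/4) = +0.239046

+√(2/35) = +0.239046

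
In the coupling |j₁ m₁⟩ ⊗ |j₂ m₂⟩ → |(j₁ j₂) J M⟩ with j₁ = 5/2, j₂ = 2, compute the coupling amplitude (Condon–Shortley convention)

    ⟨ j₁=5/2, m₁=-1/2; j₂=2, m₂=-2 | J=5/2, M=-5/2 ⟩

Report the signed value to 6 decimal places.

√[6·2!3!2!/8! · 2!3!0!4!0!5!] = √(864/7)
  +(−1)^0/∏(0,2,3,0,0,2)! = 1/24  (running 1/24)
⟨..|..⟩ = √(864/7)·(1/24) = +0.462910

+√(3/14) = +0.462910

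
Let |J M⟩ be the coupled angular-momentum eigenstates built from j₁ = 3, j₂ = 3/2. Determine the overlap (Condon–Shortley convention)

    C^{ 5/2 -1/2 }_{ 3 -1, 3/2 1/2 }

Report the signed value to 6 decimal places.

j₁+j₂−J=2  J+j₁−j₂=4  J−j₁+j₂=1  j₁+j₂+J+1=8
(j₁±m₁, j₂±m₂, J±M) = (2,4,2,1,2,3)
P² = 288/35
sum k=1..2:
  [1] −1/6 = -1/6
  [2] +1/8 = 1/8
S = -1/24
C² = P²·S² = 1/70 ; C = -0.119523

−√(1/70) = -0.119523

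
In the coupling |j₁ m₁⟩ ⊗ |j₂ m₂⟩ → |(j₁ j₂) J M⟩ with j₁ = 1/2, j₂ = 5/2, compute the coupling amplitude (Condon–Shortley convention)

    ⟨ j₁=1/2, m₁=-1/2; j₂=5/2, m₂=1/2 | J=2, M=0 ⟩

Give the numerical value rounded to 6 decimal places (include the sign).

-0.707107  (= −√(1/2))

j₁+j₂−J=1  J+j₁−j₂=0  J−j₁+j₂=4  j₁+j₂+J+1=6
(j₁±m₁, j₂±m₂, J±M) = (0,1,3,2,2,2)
P² = 8
sum k=1..1:
  [1] −1/4 = -1/4
S = -1/4
C² = P²·S² = 1/2 ; C = -0.707107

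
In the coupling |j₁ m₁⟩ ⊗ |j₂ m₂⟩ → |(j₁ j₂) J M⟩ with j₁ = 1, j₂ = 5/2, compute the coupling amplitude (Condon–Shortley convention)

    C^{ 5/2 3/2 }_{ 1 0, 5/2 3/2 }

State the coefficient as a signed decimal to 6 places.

triangle: 1!×1!×4!/7! = 24/5040
(j±m)!: 1!×1!×4!×1!×4!×1! = 576
prefactor² = (2J+1)×Δ×N² = 576/35
  k=0: +1/(0!×1!×1!×4!×0!×0!) = 1/24
  k=1: −1/(1!×0!×0!×3!×1!×1!) = -1/6
Σ = -1/8  ⇒  CG² = 576/35×(-1/8)² = 9/35
CG = −√(9/35) = -0.507093

-0.507093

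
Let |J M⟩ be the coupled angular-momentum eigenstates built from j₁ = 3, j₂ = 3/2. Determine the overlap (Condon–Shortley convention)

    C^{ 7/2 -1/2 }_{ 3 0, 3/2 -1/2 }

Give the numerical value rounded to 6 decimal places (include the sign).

√[8·1!5!2!/9! · 3!3!1!2!3!4!] = √(384/7)
  +(−1)^0/∏(0,1,3,1,2,1)! = 1/12  (running 1/12)
  +(−1)^1/∏(1,0,2,0,3,2)! = -1/24  (running 1/24)
⟨..|..⟩ = √(384/7)·(1/24) = +0.308607

+√(2/21) ≈ +0.308607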